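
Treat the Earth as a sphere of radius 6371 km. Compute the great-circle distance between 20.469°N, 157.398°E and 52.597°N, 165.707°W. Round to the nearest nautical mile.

2574 nmi

Δλ = -165.707 − 157.398 = -323.105°; wrapped into (−180°, 180°]: 36.895°.
Δφ = 52.597 − 20.469 = 32.128°.
a = sin²(Δφ/2) + cos φ₁ · cos φ₂ · sin²(Δλ/2) = 0.133550.
c = 2·atan2(√a, √(1−a)) = 0.74822 rad → d = 6371·c ≈ 4766.93 km ≈ 2573.93 nmi.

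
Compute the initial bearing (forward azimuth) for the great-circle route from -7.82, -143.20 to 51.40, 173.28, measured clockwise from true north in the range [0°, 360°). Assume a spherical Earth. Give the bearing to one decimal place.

Δλ = 173.28 − -143.20 = 316.48°; wrapped into (−180°, 180°]: -43.52°.
θ = atan2( sin Δλ · cos φ₂ , cos φ₁ · sin φ₂ − sin φ₁ · cos φ₂ · cos Δλ )
  = atan2(-0.42961, 0.83581) = -27.203° → normalised to [0°, 360°): 332.797°.

332.8°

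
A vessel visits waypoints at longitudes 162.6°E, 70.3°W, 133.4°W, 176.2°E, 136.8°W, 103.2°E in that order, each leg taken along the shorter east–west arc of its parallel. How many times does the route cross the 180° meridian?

Leg 1: +162.6° → -70.3°, shortest Δλ = 127.1° (east) — crosses 180°.
Leg 2: -70.3° → -133.4°, shortest Δλ = -63.1° (west) — does not cross 180°.
Leg 3: -133.4° → +176.2°, shortest Δλ = -50.4° (west) — crosses 180°.
Leg 4: +176.2° → -136.8°, shortest Δλ = 47.0° (east) — crosses 180°.
Leg 5: -136.8° → +103.2°, shortest Δλ = -120.0° (west) — crosses 180°.
Total crossings: 4.

4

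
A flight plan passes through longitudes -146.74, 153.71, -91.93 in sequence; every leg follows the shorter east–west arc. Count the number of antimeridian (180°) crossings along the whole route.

2

Leg 1: -146.74° → +153.71°, shortest Δλ = -59.55° (west) — crosses 180°.
Leg 2: +153.71° → -91.93°, shortest Δλ = 114.36° (east) — crosses 180°.
Total crossings: 2.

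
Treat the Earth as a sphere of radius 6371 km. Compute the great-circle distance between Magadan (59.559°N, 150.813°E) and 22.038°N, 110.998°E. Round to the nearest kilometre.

5207 km

Δλ = 110.998 − 150.813 = -39.815°.
Δφ = 22.038 − 59.559 = -37.521°.
a = sin²(Δφ/2) + cos φ₁ · cos φ₂ · sin²(Δλ/2) = 0.157885.
c = 2·atan2(√a, √(1−a)) = 0.81725 rad → d = 6371·c ≈ 5206.69 km.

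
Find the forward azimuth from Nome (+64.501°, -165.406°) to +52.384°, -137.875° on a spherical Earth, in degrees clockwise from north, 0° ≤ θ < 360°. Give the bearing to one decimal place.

117.6°

Δλ = -137.875 − -165.406 = 27.531°.
θ = atan2( sin Δλ · cos φ₂ , cos φ₁ · sin φ₂ − sin φ₁ · cos φ₂ · cos Δλ )
  = atan2(0.28213, -0.14752) = 117.605° → normalised to [0°, 360°): 117.605°.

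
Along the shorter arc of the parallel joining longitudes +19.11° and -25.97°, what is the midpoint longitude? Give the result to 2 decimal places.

Signed shortest Δλ from +19.11° to -25.97° is -45.08°.
Midpoint longitude = +19.11° + (-45.08°)/2 = +19.11° − 22.54° = -3.43°.

-3.43°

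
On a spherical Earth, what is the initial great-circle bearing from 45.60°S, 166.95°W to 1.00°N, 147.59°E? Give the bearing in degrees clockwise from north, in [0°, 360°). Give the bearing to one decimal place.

Δλ = 147.59 − -166.95 = 314.54°; wrapped into (−180°, 180°]: -45.46°.
θ = atan2( sin Δλ · cos φ₂ , cos φ₁ · sin φ₂ − sin φ₁ · cos φ₂ · cos Δλ )
  = atan2(-0.71265, 0.51327) = -54.238° → normalised to [0°, 360°): 305.762°.

305.8°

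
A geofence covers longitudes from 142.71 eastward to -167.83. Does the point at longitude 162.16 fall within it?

Band width going east from +142.71° to -167.83°: ((-167.83 − 142.71) mod 360) = 49.46°.
Offset of +162.16° east of the west edge: ((162.16 − 142.71) mod 360) = 19.45°.
19.45° ≤ 49.46° ⇒ inside.

Yes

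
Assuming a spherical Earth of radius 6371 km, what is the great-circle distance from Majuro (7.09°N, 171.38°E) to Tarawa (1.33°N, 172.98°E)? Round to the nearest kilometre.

Δλ = 172.98 − 171.38 = 1.60°.
Δφ = 1.33 − 7.09 = -5.76°.
a = sin²(Δφ/2) + cos φ₁ · cos φ₂ · sin²(Δλ/2) = 0.002718.
c = 2·atan2(√a, √(1−a)) = 0.10431 rad → d = 6371·c ≈ 664.59 km.

665 km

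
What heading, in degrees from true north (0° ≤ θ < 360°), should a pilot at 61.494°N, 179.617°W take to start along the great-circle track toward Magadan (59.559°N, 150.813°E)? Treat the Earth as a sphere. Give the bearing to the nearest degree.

Δλ = 150.813 − -179.617 = 330.430°; wrapped into (−180°, 180°]: -29.570°.
θ = atan2( sin Δλ · cos φ₂ , cos φ₁ · sin φ₂ − sin φ₁ · cos φ₂ · cos Δλ )
  = atan2(-0.25003, 0.02422) = -84.466° → normalised to [0°, 360°): 275.534°.

276°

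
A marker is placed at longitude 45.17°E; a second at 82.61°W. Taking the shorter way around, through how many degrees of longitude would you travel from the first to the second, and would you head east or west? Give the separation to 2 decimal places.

127.78° west

Raw difference: -82.61 − 45.17 = -127.78°.
Normalise into (−180°, 180°]: -127.78° stays -127.78°.
Negative ⇒ the second point lies to the west; separation 127.78°.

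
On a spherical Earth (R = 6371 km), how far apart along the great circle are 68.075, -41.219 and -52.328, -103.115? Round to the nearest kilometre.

Δλ = -103.115 − -41.219 = -61.896°.
Δφ = -52.328 − 68.075 = -120.403°.
a = sin²(Δφ/2) + cos φ₁ · cos φ₂ · sin²(Δλ/2) = 0.813389.
c = 2·atan2(√a, √(1−a)) = 2.24821 rad → d = 6371·c ≈ 14323.33 km.

14323 km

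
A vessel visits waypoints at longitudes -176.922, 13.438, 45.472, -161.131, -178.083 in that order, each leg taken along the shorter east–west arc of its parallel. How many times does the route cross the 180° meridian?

2

Leg 1: -176.922° → +13.438°, shortest Δλ = -169.64° (west) — crosses 180°.
Leg 2: +13.438° → +45.472°, shortest Δλ = 32.034° (east) — does not cross 180°.
Leg 3: +45.472° → -161.131°, shortest Δλ = 153.397° (east) — crosses 180°.
Leg 4: -161.131° → -178.083°, shortest Δλ = -16.952° (west) — does not cross 180°.
Total crossings: 2.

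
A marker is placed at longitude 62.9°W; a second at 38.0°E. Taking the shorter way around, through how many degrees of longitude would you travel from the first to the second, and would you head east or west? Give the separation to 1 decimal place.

100.9° east

Raw difference: 38.0 − -62.9 = 100.9°.
Normalise into (−180°, 180°]: 100.9° stays 100.9°.
Positive ⇒ the second point lies to the east; separation 100.9°.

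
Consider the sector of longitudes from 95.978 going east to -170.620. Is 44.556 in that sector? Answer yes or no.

No

Band width going east from +95.978° to -170.620°: ((-170.620 − 95.978) mod 360) = 93.402°.
Offset of +44.556° east of the west edge: ((44.556 − 95.978) mod 360) = 308.578°.
308.578° > 93.402° ⇒ outside.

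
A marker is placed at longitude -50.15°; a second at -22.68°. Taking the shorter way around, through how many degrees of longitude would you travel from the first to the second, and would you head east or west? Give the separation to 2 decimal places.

Raw difference: -22.68 − -50.15 = 27.47°.
Normalise into (−180°, 180°]: 27.47° stays 27.47°.
Positive ⇒ the second point lies to the east; separation 27.47°.

27.47° east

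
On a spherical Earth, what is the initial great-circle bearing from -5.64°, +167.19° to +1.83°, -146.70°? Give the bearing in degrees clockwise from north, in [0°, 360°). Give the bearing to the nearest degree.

Δλ = -146.70 − 167.19 = -313.89°; wrapped into (−180°, 180°]: 46.11°.
θ = atan2( sin Δλ · cos φ₂ , cos φ₁ · sin φ₂ − sin φ₁ · cos φ₂ · cos Δλ )
  = atan2(0.72030, 0.09988) = 82.106° → normalised to [0°, 360°): 82.106°.

82°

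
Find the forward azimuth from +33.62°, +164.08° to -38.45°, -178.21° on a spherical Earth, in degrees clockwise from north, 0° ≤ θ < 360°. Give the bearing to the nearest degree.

166°

Δλ = -178.21 − 164.08 = -342.29°; wrapped into (−180°, 180°]: 17.71°.
θ = atan2( sin Δλ · cos φ₂ , cos φ₁ · sin φ₂ − sin φ₁ · cos φ₂ · cos Δλ )
  = atan2(0.23823, -0.93088) = 165.645° → normalised to [0°, 360°): 165.645°.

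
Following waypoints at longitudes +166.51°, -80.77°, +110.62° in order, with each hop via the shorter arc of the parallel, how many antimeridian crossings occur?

Leg 1: +166.51° → -80.77°, shortest Δλ = 112.72° (east) — crosses 180°.
Leg 2: -80.77° → +110.62°, shortest Δλ = -168.61° (west) — crosses 180°.
Total crossings: 2.

2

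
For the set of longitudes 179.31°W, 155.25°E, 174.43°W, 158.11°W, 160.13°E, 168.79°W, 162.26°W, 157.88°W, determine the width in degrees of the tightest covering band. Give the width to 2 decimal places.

46.87°

Sort the longitudes: -179.31°, -174.43°, -168.79°, -162.26°, -158.11°, -157.88°, +155.25°, +160.13°.
Eastward gaps between consecutive values (wrapping around): 4.88°, 5.64°, 6.53°, 4.15°, 0.23°, 313.13°, 4.88°, 20.56°.
Largest gap = 313.13° ⇒ minimal covering band is its complement: 360° − 313.13° = 46.87°.
Band runs from +155.25° eastward to -157.88°, crossing the antimeridian.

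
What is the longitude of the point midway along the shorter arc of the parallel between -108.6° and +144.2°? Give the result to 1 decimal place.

Signed shortest Δλ from -108.6° to +144.2° is -107.2°.
Midpoint longitude = -108.6° + (-107.2°)/2 = -108.6° − 53.6° = -162.2°.
(The naïve average (-108.6 + +144.2)/2 = 17.8° is on the wrong side of the globe.)

-162.2°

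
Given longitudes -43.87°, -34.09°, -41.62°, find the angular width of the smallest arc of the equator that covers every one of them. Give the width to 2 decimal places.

Sort the longitudes: -43.87°, -41.62°, -34.09°.
Eastward gaps between consecutive values (wrapping around): 2.25°, 7.53°, 350.22°.
Largest gap = 350.22° ⇒ minimal covering band is its complement: 360° − 350.22° = 9.78°.
Band runs from -43.87° eastward to -34.09°.

9.78°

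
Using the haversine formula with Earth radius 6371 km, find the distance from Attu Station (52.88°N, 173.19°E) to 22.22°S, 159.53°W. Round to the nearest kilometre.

8757 km

Δλ = -159.53 − 173.19 = -332.72°; wrapped into (−180°, 180°]: 27.28°.
Δφ = -22.22 − 52.88 = -75.10°.
a = sin²(Δφ/2) + cos φ₁ · cos φ₂ · sin²(Δλ/2) = 0.402502.
c = 2·atan2(√a, √(1−a)) = 1.37454 rad → d = 6371·c ≈ 8757.21 km.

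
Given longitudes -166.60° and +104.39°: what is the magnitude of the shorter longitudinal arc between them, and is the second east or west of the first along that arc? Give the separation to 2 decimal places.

Raw difference: 104.39 − -166.60 = 270.99°.
Normalise into (−180°, 180°]: 270.99° − 360° = -89.01°.
Negative ⇒ the second point lies to the west; separation 89.01°.

89.01° west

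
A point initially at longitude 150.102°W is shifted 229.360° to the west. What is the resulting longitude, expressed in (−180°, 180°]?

19.462°W

Start at -150.102°; shift −229.360° → -379.462°.
-379.462° lies outside (−180°, 180°]; add 360° → -19.462°.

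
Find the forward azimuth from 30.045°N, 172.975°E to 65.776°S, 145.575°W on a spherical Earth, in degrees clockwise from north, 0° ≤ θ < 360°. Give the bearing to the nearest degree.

Δλ = -145.575 − 172.975 = -318.550°; wrapped into (−180°, 180°]: 41.450°.
θ = atan2( sin Δλ · cos φ₂ , cos φ₁ · sin φ₂ − sin φ₁ · cos φ₂ · cos Δλ )
  = atan2(0.27161, -0.94339) = 163.939° → normalised to [0°, 360°): 163.939°.

164°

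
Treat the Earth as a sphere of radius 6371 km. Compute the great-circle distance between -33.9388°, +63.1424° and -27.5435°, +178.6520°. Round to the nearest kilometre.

Δλ = 178.6520 − 63.1424 = 115.5096°.
Δφ = -27.5435 − -33.9388 = 6.3953°.
a = sin²(Δφ/2) + cos φ₁ · cos φ₂ · sin²(Δλ/2) = 0.529312.
c = 2·atan2(√a, √(1−a)) = 1.62945 rad → d = 6371·c ≈ 10381.25 km.

10381 km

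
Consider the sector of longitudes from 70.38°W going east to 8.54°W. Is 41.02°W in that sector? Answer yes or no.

Yes

Band width going east from -70.38° to -8.54°: ((-8.54 − -70.38) mod 360) = 61.84°.
Offset of -41.02° east of the west edge: ((-41.02 − -70.38) mod 360) = 29.36°.
29.36° ≤ 61.84° ⇒ inside.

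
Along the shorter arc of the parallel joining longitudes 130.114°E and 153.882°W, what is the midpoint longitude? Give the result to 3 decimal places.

168.116°E

Signed shortest Δλ from +130.114° to -153.882° is +76.004°.
Midpoint longitude = +130.114° + (+76.004°)/2 = +130.114° + 38.002° = +168.116°.
(The naïve average (+130.114 + -153.882)/2 = -11.884° is on the wrong side of the globe.)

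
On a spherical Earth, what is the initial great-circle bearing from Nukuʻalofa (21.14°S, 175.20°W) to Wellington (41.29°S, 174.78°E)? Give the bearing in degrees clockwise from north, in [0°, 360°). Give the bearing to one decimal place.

200.6°

Δλ = 174.78 − -175.20 = 349.98°; wrapped into (−180°, 180°]: -10.02°.
θ = atan2( sin Δλ · cos φ₂ , cos φ₁ · sin φ₂ − sin φ₁ · cos φ₂ · cos Δλ )
  = atan2(-0.13073, -0.34861) = -159.443° → normalised to [0°, 360°): 200.557°.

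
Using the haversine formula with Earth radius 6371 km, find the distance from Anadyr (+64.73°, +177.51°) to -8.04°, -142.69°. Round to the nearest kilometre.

Δλ = -142.69 − 177.51 = -320.20°; wrapped into (−180°, 180°]: 39.80°.
Δφ = -8.04 − 64.73 = -72.77°.
a = sin²(Δφ/2) + cos φ₁ · cos φ₂ · sin²(Δλ/2) = 0.400868.
c = 2·atan2(√a, √(1−a)) = 1.37121 rad → d = 6371·c ≈ 8735.98 km.

8736 km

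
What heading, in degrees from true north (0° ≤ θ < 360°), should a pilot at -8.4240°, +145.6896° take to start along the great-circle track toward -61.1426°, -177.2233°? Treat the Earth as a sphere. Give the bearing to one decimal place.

160.2°

Δλ = -177.2233 − 145.6896 = -322.9129°; wrapped into (−180°, 180°]: 37.0871°.
θ = atan2( sin Δλ · cos φ₂ , cos φ₁ · sin φ₂ − sin φ₁ · cos φ₂ · cos Δλ )
  = atan2(0.29104, -0.80997) = 160.236° → normalised to [0°, 360°): 160.236°.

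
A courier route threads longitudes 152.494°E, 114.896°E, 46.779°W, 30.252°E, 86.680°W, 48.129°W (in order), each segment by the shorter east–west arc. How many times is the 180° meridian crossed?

Leg 1: +152.494° → +114.896°, shortest Δλ = -37.598° (west) — does not cross 180°.
Leg 2: +114.896° → -46.779°, shortest Δλ = -161.675° (west) — does not cross 180°.
Leg 3: -46.779° → +30.252°, shortest Δλ = 77.031° (east) — does not cross 180°.
Leg 4: +30.252° → -86.680°, shortest Δλ = -116.932° (west) — does not cross 180°.
Leg 5: -86.680° → -48.129°, shortest Δλ = 38.551° (east) — does not cross 180°.
Total crossings: 0.

0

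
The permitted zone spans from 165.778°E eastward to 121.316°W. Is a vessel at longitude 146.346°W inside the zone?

Yes

Band width going east from +165.778° to -121.316°: ((-121.316 − 165.778) mod 360) = 72.906°.
Offset of -146.346° east of the west edge: ((-146.346 − 165.778) mod 360) = 47.876°.
47.876° ≤ 72.906° ⇒ inside.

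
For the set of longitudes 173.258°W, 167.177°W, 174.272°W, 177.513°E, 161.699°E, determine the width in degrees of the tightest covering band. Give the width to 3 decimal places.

Sort the longitudes: -174.272°, -173.258°, -167.177°, +161.699°, +177.513°.
Eastward gaps between consecutive values (wrapping around): 1.014°, 6.081°, 328.876°, 15.814°, 8.215°.
Largest gap = 328.876° ⇒ minimal covering band is its complement: 360° − 328.876° = 31.124°.
Band runs from +161.699° eastward to -167.177°, crossing the antimeridian.

31.124°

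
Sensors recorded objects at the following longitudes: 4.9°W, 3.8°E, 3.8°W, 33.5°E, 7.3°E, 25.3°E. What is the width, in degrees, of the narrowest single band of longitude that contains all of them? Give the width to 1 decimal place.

Sort the longitudes: -4.9°, -3.8°, +3.8°, +7.3°, +25.3°, +33.5°.
Eastward gaps between consecutive values (wrapping around): 1.1°, 7.6°, 3.5°, 18.0°, 8.2°, 321.6°.
Largest gap = 321.6° ⇒ minimal covering band is its complement: 360° − 321.6° = 38.4°.
Band runs from -4.9° eastward to +33.5°.

38.4°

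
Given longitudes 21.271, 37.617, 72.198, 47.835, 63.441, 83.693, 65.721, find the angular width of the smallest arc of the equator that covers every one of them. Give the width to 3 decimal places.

Sort the longitudes: +21.271°, +37.617°, +47.835°, +63.441°, +65.721°, +72.198°, +83.693°.
Eastward gaps between consecutive values (wrapping around): 16.346°, 10.218°, 15.606°, 2.280°, 6.477°, 11.495°, 297.578°.
Largest gap = 297.578° ⇒ minimal covering band is its complement: 360° − 297.578° = 62.422°.
Band runs from +21.271° eastward to +83.693°.

62.422°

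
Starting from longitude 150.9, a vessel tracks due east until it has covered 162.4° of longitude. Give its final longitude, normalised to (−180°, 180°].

Start at +150.9°; shift +162.4° → +313.3°.
+313.3° lies outside (−180°, 180°]; subtract 360° → -46.7°.

-46.7°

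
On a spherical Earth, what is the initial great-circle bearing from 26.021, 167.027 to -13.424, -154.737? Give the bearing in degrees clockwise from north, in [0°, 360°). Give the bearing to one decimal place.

132.1°

Δλ = -154.737 − 167.027 = -321.764°; wrapped into (−180°, 180°]: 38.236°.
θ = atan2( sin Δλ · cos φ₂ , cos φ₁ · sin φ₂ − sin φ₁ · cos φ₂ · cos Δλ )
  = atan2(0.60199, -0.54379) = 132.092° → normalised to [0°, 360°): 132.092°.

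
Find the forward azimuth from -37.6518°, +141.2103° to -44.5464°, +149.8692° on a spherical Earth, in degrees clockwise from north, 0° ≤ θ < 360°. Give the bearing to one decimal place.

Δλ = 149.8692 − 141.2103 = 8.6589°.
θ = atan2( sin Δλ · cos φ₂ , cos φ₁ · sin φ₂ − sin φ₁ · cos φ₂ · cos Δλ )
  = atan2(0.10730, -0.12501) = 139.360° → normalised to [0°, 360°): 139.360°.

139.4°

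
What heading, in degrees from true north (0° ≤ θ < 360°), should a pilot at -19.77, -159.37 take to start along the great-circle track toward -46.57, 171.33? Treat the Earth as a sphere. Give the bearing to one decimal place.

215.0°

Δλ = 171.33 − -159.37 = 330.70°; wrapped into (−180°, 180°]: -29.30°.
θ = atan2( sin Δλ · cos φ₂ , cos φ₁ · sin φ₂ − sin φ₁ · cos φ₂ · cos Δλ )
  = atan2(-0.33643, -0.48063) = -145.008° → normalised to [0°, 360°): 214.992°.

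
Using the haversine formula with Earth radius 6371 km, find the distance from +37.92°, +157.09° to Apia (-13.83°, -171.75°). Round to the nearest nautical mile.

Δλ = -171.75 − 157.09 = -328.84°; wrapped into (−180°, 180°]: 31.16°.
Δφ = -13.83 − 37.92 = -51.75°.
a = sin²(Δφ/2) + cos φ₁ · cos φ₂ · sin²(Δλ/2) = 0.245710.
c = 2·atan2(√a, √(1−a)) = 1.03726 rad → d = 6371·c ≈ 6608.39 km ≈ 3568.25 nmi.

3568 nmi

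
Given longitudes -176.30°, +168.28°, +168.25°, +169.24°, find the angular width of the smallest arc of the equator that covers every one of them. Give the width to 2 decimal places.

15.45°

Sort the longitudes: -176.30°, +168.25°, +168.28°, +169.24°.
Eastward gaps between consecutive values (wrapping around): 344.55°, 0.03°, 0.96°, 14.46°.
Largest gap = 344.55° ⇒ minimal covering band is its complement: 360° − 344.55° = 15.45°.
Band runs from +168.25° eastward to -176.30°, crossing the antimeridian.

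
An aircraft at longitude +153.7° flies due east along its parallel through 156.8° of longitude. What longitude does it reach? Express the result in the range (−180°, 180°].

-49.5°

Start at +153.7°; shift +156.8° → +310.5°.
+310.5° lies outside (−180°, 180°]; subtract 360° → -49.5°.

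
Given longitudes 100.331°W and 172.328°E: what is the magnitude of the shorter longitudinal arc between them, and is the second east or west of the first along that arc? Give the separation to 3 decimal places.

87.341° west

Raw difference: 172.328 − -100.331 = 272.659°.
Normalise into (−180°, 180°]: 272.659° − 360° = -87.341°.
Negative ⇒ the second point lies to the west; separation 87.341°.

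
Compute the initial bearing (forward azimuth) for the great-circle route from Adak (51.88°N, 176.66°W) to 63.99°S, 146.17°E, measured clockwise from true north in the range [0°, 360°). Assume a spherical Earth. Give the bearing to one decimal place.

197.7°

Δλ = 146.17 − -176.66 = 322.83°; wrapped into (−180°, 180°]: -37.17°.
θ = atan2( sin Δλ · cos φ₂ , cos φ₁ · sin φ₂ − sin φ₁ · cos φ₂ · cos Δλ )
  = atan2(-0.26495, -0.82970) = -162.290° → normalised to [0°, 360°): 197.710°.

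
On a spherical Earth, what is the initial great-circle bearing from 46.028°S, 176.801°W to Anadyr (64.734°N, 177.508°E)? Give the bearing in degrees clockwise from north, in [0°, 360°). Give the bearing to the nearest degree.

357°

Δλ = 177.508 − -176.801 = 354.309°; wrapped into (−180°, 180°]: -5.691°.
θ = atan2( sin Δλ · cos φ₂ , cos φ₁ · sin φ₂ − sin φ₁ · cos φ₂ · cos Δλ )
  = atan2(-0.04233, 0.93355) = -2.596° → normalised to [0°, 360°): 357.404°.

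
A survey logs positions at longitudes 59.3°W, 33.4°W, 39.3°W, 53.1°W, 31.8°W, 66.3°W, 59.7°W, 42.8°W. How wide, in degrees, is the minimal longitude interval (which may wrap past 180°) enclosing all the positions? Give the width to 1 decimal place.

34.5°

Sort the longitudes: -66.3°, -59.7°, -59.3°, -53.1°, -42.8°, -39.3°, -33.4°, -31.8°.
Eastward gaps between consecutive values (wrapping around): 6.6°, 0.4°, 6.2°, 10.3°, 3.5°, 5.9°, 1.6°, 325.5°.
Largest gap = 325.5° ⇒ minimal covering band is its complement: 360° − 325.5° = 34.5°.
Band runs from -66.3° eastward to -31.8°.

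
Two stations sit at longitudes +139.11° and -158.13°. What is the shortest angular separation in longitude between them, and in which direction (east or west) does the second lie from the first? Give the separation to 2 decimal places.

Raw difference: -158.13 − 139.11 = -297.24°.
Normalise into (−180°, 180°]: -297.24° + 360° = 62.76°.
Positive ⇒ the second point lies to the east; separation 62.76°.

62.76° east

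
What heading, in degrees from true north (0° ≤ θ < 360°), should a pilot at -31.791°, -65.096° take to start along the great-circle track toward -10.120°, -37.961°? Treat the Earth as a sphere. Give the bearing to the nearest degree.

55°

Δλ = -37.961 − -65.096 = 27.135°.
θ = atan2( sin Δλ · cos φ₂ , cos φ₁ · sin φ₂ − sin φ₁ · cos φ₂ · cos Δλ )
  = atan2(0.44899, 0.31219) = 55.188° → normalised to [0°, 360°): 55.188°.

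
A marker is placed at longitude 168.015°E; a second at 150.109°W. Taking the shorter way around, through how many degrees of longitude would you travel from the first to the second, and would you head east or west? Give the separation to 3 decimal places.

Raw difference: -150.109 − 168.015 = -318.124°.
Normalise into (−180°, 180°]: -318.124° + 360° = 41.876°.
Positive ⇒ the second point lies to the east; separation 41.876°.

41.876° east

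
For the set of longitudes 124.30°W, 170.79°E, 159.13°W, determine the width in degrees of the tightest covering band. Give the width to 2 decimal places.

64.91°

Sort the longitudes: -159.13°, -124.30°, +170.79°.
Eastward gaps between consecutive values (wrapping around): 34.83°, 295.09°, 30.08°.
Largest gap = 295.09° ⇒ minimal covering band is its complement: 360° − 295.09° = 64.91°.
Band runs from +170.79° eastward to -124.30°, crossing the antimeridian.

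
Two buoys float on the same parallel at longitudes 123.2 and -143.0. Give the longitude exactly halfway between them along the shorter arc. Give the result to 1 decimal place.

Signed shortest Δλ from +123.2° to -143.0° is +93.8°.
Midpoint longitude = +123.2° + (+93.8°)/2 = +123.2° + 46.9° = +170.1°.
(The naïve average (+123.2 + -143.0)/2 = -9.9° is on the wrong side of the globe.)

+170.1°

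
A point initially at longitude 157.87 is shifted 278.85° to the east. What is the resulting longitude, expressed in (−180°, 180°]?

Start at +157.87°; shift +278.85° → +436.72°.
+436.72° lies outside (−180°, 180°]; subtract 360° → +76.72°.

+76.72°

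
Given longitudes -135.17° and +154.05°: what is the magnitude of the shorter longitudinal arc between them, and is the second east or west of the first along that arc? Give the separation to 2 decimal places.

Raw difference: 154.05 − -135.17 = 289.22°.
Normalise into (−180°, 180°]: 289.22° − 360° = -70.78°.
Negative ⇒ the second point lies to the west; separation 70.78°.

70.78° west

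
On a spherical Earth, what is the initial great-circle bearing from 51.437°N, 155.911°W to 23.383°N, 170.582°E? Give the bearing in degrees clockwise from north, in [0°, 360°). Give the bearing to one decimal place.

235.3°

Δλ = 170.582 − -155.911 = 326.493°; wrapped into (−180°, 180°]: -33.507°.
θ = atan2( sin Δλ · cos φ₂ , cos φ₁ · sin φ₂ − sin φ₁ · cos φ₂ · cos Δλ )
  = atan2(-0.50670, -0.35103) = -124.714° → normalised to [0°, 360°): 235.286°.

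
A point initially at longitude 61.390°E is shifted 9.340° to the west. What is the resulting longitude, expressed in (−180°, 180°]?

Start at +61.390°; shift −9.340° → +52.050°.
+52.050° already lies in (−180°, 180°].

52.050°E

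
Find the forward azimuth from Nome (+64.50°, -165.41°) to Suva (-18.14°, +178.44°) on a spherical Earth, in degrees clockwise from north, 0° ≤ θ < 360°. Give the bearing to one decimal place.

Δλ = 178.44 − -165.41 = 343.85°; wrapped into (−180°, 180°]: -16.15°.
θ = atan2( sin Δλ · cos φ₂ , cos φ₁ · sin φ₂ − sin φ₁ · cos φ₂ · cos Δλ )
  = atan2(-0.26433, -0.95791) = -164.574° → normalised to [0°, 360°): 195.426°.

195.4°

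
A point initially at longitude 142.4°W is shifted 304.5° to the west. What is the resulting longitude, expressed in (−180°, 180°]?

86.9°W

Start at -142.4°; shift −304.5° → -446.9°.
-446.9° lies outside (−180°, 180°]; add 360° → -86.9°.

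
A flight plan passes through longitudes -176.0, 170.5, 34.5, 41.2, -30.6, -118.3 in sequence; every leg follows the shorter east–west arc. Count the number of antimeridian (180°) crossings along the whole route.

1

Leg 1: -176.0° → +170.5°, shortest Δλ = -13.5° (west) — crosses 180°.
Leg 2: +170.5° → +34.5°, shortest Δλ = -136.0° (west) — does not cross 180°.
Leg 3: +34.5° → +41.2°, shortest Δλ = 6.7° (east) — does not cross 180°.
Leg 4: +41.2° → -30.6°, shortest Δλ = -71.8° (west) — does not cross 180°.
Leg 5: -30.6° → -118.3°, shortest Δλ = -87.7° (west) — does not cross 180°.
Total crossings: 1.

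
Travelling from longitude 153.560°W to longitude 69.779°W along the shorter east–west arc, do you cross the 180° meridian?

Signed shortest Δλ = ((-69.779 − -153.560 + 180) mod 360) − 180 = 83.781°.
Going east by 83.781° from -153.560° reaches -69.779° without touching 180°.

No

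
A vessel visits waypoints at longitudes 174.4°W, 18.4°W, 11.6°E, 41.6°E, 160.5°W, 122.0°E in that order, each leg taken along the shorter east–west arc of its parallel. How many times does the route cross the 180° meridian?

2

Leg 1: -174.4° → -18.4°, shortest Δλ = 156.0° (east) — does not cross 180°.
Leg 2: -18.4° → +11.6°, shortest Δλ = 30.0° (east) — does not cross 180°.
Leg 3: +11.6° → +41.6°, shortest Δλ = 30.0° (east) — does not cross 180°.
Leg 4: +41.6° → -160.5°, shortest Δλ = 157.9° (east) — crosses 180°.
Leg 5: -160.5° → +122.0°, shortest Δλ = -77.5° (west) — crosses 180°.
Total crossings: 2.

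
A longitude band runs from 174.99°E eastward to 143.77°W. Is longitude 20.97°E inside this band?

Band width going east from +174.99° to -143.77°: ((-143.77 − 174.99) mod 360) = 41.24°.
Offset of +20.97° east of the west edge: ((20.97 − 174.99) mod 360) = 205.98°.
205.98° > 41.24° ⇒ outside.

No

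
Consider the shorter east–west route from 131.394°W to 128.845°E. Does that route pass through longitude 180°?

Yes

Naïve |128.845 − -131.394| = 260.239° > 180°, so the shorter arc goes the other way round — across 180°.
Signed shortest Δλ = ((128.845 − -131.394 + 180) mod 360) − 180 = -99.761°.
Going west by 99.761° from -131.394° passes through 180° before reaching +128.845°.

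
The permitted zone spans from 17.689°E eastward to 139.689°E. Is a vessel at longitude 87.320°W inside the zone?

Band width going east from +17.689° to +139.689°: ((139.689 − 17.689) mod 360) = 122.000°.
Offset of -87.320° east of the west edge: ((-87.320 − 17.689) mod 360) = 254.991°.
254.991° > 122.000° ⇒ outside.

No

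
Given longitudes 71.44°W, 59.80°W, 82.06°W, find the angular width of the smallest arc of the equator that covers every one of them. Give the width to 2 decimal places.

22.26°

Sort the longitudes: -82.06°, -71.44°, -59.80°.
Eastward gaps between consecutive values (wrapping around): 10.62°, 11.64°, 337.74°.
Largest gap = 337.74° ⇒ minimal covering band is its complement: 360° − 337.74° = 22.26°.
Band runs from -82.06° eastward to -59.80°.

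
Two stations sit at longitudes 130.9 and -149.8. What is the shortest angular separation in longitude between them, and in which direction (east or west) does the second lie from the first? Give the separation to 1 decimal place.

Raw difference: -149.8 − 130.9 = -280.7°.
Normalise into (−180°, 180°]: -280.7° + 360° = 79.3°.
Positive ⇒ the second point lies to the east; separation 79.3°.

79.3° east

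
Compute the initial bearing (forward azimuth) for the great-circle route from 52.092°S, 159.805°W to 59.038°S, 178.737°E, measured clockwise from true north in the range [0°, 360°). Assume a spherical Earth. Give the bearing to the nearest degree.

232°

Δλ = 178.737 − -159.805 = 338.542°; wrapped into (−180°, 180°]: -21.458°.
θ = atan2( sin Δλ · cos φ₂ , cos φ₁ · sin φ₂ − sin φ₁ · cos φ₂ · cos Δλ )
  = atan2(-0.18820, -0.14907) = -128.382° → normalised to [0°, 360°): 231.618°.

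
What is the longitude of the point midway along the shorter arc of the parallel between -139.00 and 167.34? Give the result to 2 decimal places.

-165.83°

Signed shortest Δλ from -139.00° to +167.34° is -53.66°.
Midpoint longitude = -139.00° + (-53.66°)/2 = -139.00° − 26.83° = -165.83°.
(The naïve average (-139.00 + +167.34)/2 = 14.17° is on the wrong side of the globe.)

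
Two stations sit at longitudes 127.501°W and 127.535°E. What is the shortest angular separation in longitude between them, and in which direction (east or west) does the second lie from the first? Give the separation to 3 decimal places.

104.964° west

Raw difference: 127.535 − -127.501 = 255.036°.
Normalise into (−180°, 180°]: 255.036° − 360° = -104.964°.
Negative ⇒ the second point lies to the west; separation 104.964°.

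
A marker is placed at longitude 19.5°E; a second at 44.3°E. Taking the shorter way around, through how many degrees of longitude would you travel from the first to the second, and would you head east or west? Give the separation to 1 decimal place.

Raw difference: 44.3 − 19.5 = 24.8°.
Normalise into (−180°, 180°]: 24.8° stays 24.8°.
Positive ⇒ the second point lies to the east; separation 24.8°.

24.8° east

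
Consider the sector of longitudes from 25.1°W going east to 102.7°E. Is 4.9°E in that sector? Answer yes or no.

Yes

Band width going east from -25.1° to +102.7°: ((102.7 − -25.1) mod 360) = 127.8°.
Offset of +4.9° east of the west edge: ((4.9 − -25.1) mod 360) = 30.0°.
30.0° ≤ 127.8° ⇒ inside.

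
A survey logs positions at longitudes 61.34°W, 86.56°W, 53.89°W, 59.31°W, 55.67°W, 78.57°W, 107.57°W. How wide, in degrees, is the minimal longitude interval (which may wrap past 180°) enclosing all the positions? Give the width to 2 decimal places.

Sort the longitudes: -107.57°, -86.56°, -78.57°, -61.34°, -59.31°, -55.67°, -53.89°.
Eastward gaps between consecutive values (wrapping around): 21.01°, 7.99°, 17.23°, 2.03°, 3.64°, 1.78°, 306.32°.
Largest gap = 306.32° ⇒ minimal covering band is its complement: 360° − 306.32° = 53.68°.
Band runs from -107.57° eastward to -53.89°.

53.68°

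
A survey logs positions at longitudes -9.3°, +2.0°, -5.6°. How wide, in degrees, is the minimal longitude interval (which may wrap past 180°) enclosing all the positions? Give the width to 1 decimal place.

11.3°

Sort the longitudes: -9.3°, -5.6°, +2.0°.
Eastward gaps between consecutive values (wrapping around): 3.7°, 7.6°, 348.7°.
Largest gap = 348.7° ⇒ minimal covering band is its complement: 360° − 348.7° = 11.3°.
Band runs from -9.3° eastward to +2.0°.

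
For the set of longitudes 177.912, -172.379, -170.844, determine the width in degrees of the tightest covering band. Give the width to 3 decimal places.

11.244°

Sort the longitudes: -172.379°, -170.844°, +177.912°.
Eastward gaps between consecutive values (wrapping around): 1.535°, 348.756°, 9.709°.
Largest gap = 348.756° ⇒ minimal covering band is its complement: 360° − 348.756° = 11.244°.
Band runs from +177.912° eastward to -170.844°, crossing the antimeridian.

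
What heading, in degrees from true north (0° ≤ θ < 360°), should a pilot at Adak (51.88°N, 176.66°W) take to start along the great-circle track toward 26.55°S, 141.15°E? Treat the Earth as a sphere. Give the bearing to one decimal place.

Δλ = 141.15 − -176.66 = 317.81°; wrapped into (−180°, 180°]: -42.19°.
θ = atan2( sin Δλ · cos φ₂ , cos φ₁ · sin φ₂ − sin φ₁ · cos φ₂ · cos Δλ )
  = atan2(-0.60077, -0.79735) = -143.004° → normalised to [0°, 360°): 216.996°.

217.0°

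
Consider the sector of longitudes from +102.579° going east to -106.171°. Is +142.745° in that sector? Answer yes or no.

Yes

Band width going east from +102.579° to -106.171°: ((-106.171 − 102.579) mod 360) = 151.250°.
Offset of +142.745° east of the west edge: ((142.745 − 102.579) mod 360) = 40.166°.
40.166° ≤ 151.250° ⇒ inside.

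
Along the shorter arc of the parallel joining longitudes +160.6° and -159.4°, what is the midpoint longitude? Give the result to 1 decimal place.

-179.4°

Signed shortest Δλ from +160.6° to -159.4° is +40.0°.
Midpoint longitude = +160.6° + (+40.0°)/2 = +160.6° + 20.0° = +180.6°.
Normalise into (−180°, 180°]: -179.4°.
(The naïve average (+160.6 + -159.4)/2 = 0.6° is on the wrong side of the globe.)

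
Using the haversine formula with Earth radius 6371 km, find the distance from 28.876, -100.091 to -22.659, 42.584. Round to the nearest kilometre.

Δλ = 42.584 − -100.091 = 142.675°.
Δφ = -22.659 − 28.876 = -51.535°.
a = sin²(Δφ/2) + cos φ₁ · cos φ₂ · sin²(Δλ/2) = 0.914316.
c = 2·atan2(√a, √(1−a)) = 2.54746 rad → d = 6371·c ≈ 16229.84 km.

16230 km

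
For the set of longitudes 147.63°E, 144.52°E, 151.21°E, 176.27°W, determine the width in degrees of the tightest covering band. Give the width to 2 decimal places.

39.21°

Sort the longitudes: -176.27°, +144.52°, +147.63°, +151.21°.
Eastward gaps between consecutive values (wrapping around): 320.79°, 3.11°, 3.58°, 32.52°.
Largest gap = 320.79° ⇒ minimal covering band is its complement: 360° − 320.79° = 39.21°.
Band runs from +144.52° eastward to -176.27°, crossing the antimeridian.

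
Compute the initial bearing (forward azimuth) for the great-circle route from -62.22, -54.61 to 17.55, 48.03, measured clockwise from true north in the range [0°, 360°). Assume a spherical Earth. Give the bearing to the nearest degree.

93°

Δλ = 48.03 − -54.61 = 102.64°.
θ = atan2( sin Δλ · cos φ₂ , cos φ₁ · sin φ₂ − sin φ₁ · cos φ₂ · cos Δλ )
  = atan2(0.93035, -0.04405) = 92.711° → normalised to [0°, 360°): 92.711°.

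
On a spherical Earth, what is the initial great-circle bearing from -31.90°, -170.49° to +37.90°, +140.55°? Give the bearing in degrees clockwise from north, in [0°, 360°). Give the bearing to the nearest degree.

323°

Δλ = 140.55 − -170.49 = 311.04°; wrapped into (−180°, 180°]: -48.96°.
θ = atan2( sin Δλ · cos φ₂ , cos φ₁ · sin φ₂ − sin φ₁ · cos φ₂ · cos Δλ )
  = atan2(-0.59517, 0.79530) = -36.810° → normalised to [0°, 360°): 323.190°.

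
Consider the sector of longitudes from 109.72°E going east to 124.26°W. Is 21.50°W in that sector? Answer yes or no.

Band width going east from +109.72° to -124.26°: ((-124.26 − 109.72) mod 360) = 126.02°.
Offset of -21.50° east of the west edge: ((-21.50 − 109.72) mod 360) = 228.78°.
228.78° > 126.02° ⇒ outside.

No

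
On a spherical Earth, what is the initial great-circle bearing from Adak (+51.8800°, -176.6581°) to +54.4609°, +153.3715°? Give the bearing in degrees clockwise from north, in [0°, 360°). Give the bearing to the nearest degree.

290°

Δλ = 153.3715 − -176.6581 = 330.0296°; wrapped into (−180°, 180°]: -29.9704°.
θ = atan2( sin Δλ · cos φ₂ , cos φ₁ · sin φ₂ − sin φ₁ · cos φ₂ · cos Δλ )
  = atan2(-0.29037, 0.10618) = -69.914° → normalised to [0°, 360°): 290.086°.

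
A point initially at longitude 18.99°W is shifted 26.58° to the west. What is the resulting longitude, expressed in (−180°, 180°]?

45.57°W

Start at -18.99°; shift −26.58° → -45.57°.
-45.57° already lies in (−180°, 180°].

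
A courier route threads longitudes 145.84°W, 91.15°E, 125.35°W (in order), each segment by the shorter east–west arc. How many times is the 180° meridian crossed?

2

Leg 1: -145.84° → +91.15°, shortest Δλ = -123.01° (west) — crosses 180°.
Leg 2: +91.15° → -125.35°, shortest Δλ = 143.5° (east) — crosses 180°.
Total crossings: 2.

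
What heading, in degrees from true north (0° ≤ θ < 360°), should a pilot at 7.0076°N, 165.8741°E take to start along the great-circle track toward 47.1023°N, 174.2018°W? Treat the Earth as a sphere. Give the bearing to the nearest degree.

Δλ = -174.2018 − 165.8741 = -340.0759°; wrapped into (−180°, 180°]: 19.9241°.
θ = atan2( sin Δλ · cos φ₂ , cos φ₁ · sin φ₂ − sin φ₁ · cos φ₂ · cos Δλ )
  = atan2(0.23196, 0.64902) = 19.667° → normalised to [0°, 360°): 19.667°.

20°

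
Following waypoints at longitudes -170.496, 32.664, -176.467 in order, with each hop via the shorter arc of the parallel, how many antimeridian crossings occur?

Leg 1: -170.496° → +32.664°, shortest Δλ = -156.84° (west) — crosses 180°.
Leg 2: +32.664° → -176.467°, shortest Δλ = 150.869° (east) — crosses 180°.
Total crossings: 2.

2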